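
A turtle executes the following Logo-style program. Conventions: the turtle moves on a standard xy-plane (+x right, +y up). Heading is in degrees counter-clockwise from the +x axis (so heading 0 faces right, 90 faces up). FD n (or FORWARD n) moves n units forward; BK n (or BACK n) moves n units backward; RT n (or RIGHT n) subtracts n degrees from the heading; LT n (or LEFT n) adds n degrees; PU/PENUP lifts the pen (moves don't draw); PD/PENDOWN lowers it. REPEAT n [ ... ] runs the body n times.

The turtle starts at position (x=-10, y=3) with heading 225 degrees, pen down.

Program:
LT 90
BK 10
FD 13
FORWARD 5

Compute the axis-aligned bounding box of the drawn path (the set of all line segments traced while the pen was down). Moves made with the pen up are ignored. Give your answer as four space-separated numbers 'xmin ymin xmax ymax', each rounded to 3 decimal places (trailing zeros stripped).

Answer: -17.071 -2.657 -4.343 10.071

Derivation:
Executing turtle program step by step:
Start: pos=(-10,3), heading=225, pen down
LT 90: heading 225 -> 315
BK 10: (-10,3) -> (-17.071,10.071) [heading=315, draw]
FD 13: (-17.071,10.071) -> (-7.879,0.879) [heading=315, draw]
FD 5: (-7.879,0.879) -> (-4.343,-2.657) [heading=315, draw]
Final: pos=(-4.343,-2.657), heading=315, 3 segment(s) drawn

Segment endpoints: x in {-17.071, -10, -7.879, -4.343}, y in {-2.657, 0.879, 3, 10.071}
xmin=-17.071, ymin=-2.657, xmax=-4.343, ymax=10.071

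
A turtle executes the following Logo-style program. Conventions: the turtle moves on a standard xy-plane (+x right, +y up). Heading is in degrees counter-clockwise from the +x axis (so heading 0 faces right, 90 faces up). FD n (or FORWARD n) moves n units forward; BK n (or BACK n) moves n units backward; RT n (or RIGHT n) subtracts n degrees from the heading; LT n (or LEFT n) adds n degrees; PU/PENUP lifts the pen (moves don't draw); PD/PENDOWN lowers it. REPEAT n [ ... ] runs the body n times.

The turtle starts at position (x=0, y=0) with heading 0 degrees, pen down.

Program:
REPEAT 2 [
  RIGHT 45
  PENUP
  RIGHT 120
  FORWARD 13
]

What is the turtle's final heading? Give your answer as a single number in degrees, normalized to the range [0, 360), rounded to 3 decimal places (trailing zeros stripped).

Answer: 30

Derivation:
Executing turtle program step by step:
Start: pos=(0,0), heading=0, pen down
REPEAT 2 [
  -- iteration 1/2 --
  RT 45: heading 0 -> 315
  PU: pen up
  RT 120: heading 315 -> 195
  FD 13: (0,0) -> (-12.557,-3.365) [heading=195, move]
  -- iteration 2/2 --
  RT 45: heading 195 -> 150
  PU: pen up
  RT 120: heading 150 -> 30
  FD 13: (-12.557,-3.365) -> (-1.299,3.135) [heading=30, move]
]
Final: pos=(-1.299,3.135), heading=30, 0 segment(s) drawn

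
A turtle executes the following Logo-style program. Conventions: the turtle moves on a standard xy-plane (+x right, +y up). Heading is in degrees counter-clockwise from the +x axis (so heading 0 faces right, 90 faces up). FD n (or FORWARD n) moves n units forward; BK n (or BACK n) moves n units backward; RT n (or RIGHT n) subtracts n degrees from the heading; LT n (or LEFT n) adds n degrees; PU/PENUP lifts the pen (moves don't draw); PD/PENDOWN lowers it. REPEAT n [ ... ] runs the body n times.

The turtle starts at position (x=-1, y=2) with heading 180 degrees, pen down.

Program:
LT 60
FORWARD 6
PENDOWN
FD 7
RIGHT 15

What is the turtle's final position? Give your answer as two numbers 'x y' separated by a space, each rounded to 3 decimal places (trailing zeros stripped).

Answer: -7.5 -9.258

Derivation:
Executing turtle program step by step:
Start: pos=(-1,2), heading=180, pen down
LT 60: heading 180 -> 240
FD 6: (-1,2) -> (-4,-3.196) [heading=240, draw]
PD: pen down
FD 7: (-4,-3.196) -> (-7.5,-9.258) [heading=240, draw]
RT 15: heading 240 -> 225
Final: pos=(-7.5,-9.258), heading=225, 2 segment(s) drawn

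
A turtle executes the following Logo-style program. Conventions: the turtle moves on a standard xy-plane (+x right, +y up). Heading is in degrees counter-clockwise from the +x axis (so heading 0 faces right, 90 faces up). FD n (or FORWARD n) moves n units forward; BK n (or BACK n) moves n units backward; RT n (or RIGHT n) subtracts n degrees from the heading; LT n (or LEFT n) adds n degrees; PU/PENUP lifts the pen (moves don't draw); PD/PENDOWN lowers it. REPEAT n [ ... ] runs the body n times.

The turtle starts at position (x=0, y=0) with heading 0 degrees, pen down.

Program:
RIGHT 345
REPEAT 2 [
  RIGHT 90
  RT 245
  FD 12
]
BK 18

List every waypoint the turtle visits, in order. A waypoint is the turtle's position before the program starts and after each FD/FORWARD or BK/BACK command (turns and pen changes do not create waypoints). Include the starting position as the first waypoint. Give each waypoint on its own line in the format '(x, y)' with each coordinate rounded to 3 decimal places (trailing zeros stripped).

Executing turtle program step by step:
Start: pos=(0,0), heading=0, pen down
RT 345: heading 0 -> 15
REPEAT 2 [
  -- iteration 1/2 --
  RT 90: heading 15 -> 285
  RT 245: heading 285 -> 40
  FD 12: (0,0) -> (9.193,7.713) [heading=40, draw]
  -- iteration 2/2 --
  RT 90: heading 40 -> 310
  RT 245: heading 310 -> 65
  FD 12: (9.193,7.713) -> (14.264,18.589) [heading=65, draw]
]
BK 18: (14.264,18.589) -> (6.657,2.276) [heading=65, draw]
Final: pos=(6.657,2.276), heading=65, 3 segment(s) drawn
Waypoints (4 total):
(0, 0)
(9.193, 7.713)
(14.264, 18.589)
(6.657, 2.276)

Answer: (0, 0)
(9.193, 7.713)
(14.264, 18.589)
(6.657, 2.276)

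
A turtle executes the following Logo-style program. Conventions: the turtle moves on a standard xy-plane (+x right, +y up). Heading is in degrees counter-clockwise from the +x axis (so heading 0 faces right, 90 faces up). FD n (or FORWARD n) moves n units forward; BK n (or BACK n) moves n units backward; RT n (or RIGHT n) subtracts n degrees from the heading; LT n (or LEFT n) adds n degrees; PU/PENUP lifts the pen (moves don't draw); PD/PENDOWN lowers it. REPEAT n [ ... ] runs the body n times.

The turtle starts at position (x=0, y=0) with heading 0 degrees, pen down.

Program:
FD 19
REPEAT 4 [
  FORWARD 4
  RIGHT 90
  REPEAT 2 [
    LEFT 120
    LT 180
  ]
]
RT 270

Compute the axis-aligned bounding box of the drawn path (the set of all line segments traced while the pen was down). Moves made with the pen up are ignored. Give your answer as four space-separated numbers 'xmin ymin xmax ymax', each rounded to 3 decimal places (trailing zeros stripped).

Executing turtle program step by step:
Start: pos=(0,0), heading=0, pen down
FD 19: (0,0) -> (19,0) [heading=0, draw]
REPEAT 4 [
  -- iteration 1/4 --
  FD 4: (19,0) -> (23,0) [heading=0, draw]
  RT 90: heading 0 -> 270
  REPEAT 2 [
    -- iteration 1/2 --
    LT 120: heading 270 -> 30
    LT 180: heading 30 -> 210
    -- iteration 2/2 --
    LT 120: heading 210 -> 330
    LT 180: heading 330 -> 150
  ]
  -- iteration 2/4 --
  FD 4: (23,0) -> (19.536,2) [heading=150, draw]
  RT 90: heading 150 -> 60
  REPEAT 2 [
    -- iteration 1/2 --
    LT 120: heading 60 -> 180
    LT 180: heading 180 -> 0
    -- iteration 2/2 --
    LT 120: heading 0 -> 120
    LT 180: heading 120 -> 300
  ]
  -- iteration 3/4 --
  FD 4: (19.536,2) -> (21.536,-1.464) [heading=300, draw]
  RT 90: heading 300 -> 210
  REPEAT 2 [
    -- iteration 1/2 --
    LT 120: heading 210 -> 330
    LT 180: heading 330 -> 150
    -- iteration 2/2 --
    LT 120: heading 150 -> 270
    LT 180: heading 270 -> 90
  ]
  -- iteration 4/4 --
  FD 4: (21.536,-1.464) -> (21.536,2.536) [heading=90, draw]
  RT 90: heading 90 -> 0
  REPEAT 2 [
    -- iteration 1/2 --
    LT 120: heading 0 -> 120
    LT 180: heading 120 -> 300
    -- iteration 2/2 --
    LT 120: heading 300 -> 60
    LT 180: heading 60 -> 240
  ]
]
RT 270: heading 240 -> 330
Final: pos=(21.536,2.536), heading=330, 5 segment(s) drawn

Segment endpoints: x in {0, 19, 19.536, 21.536, 21.536, 23}, y in {-1.464, 0, 2, 2.536}
xmin=0, ymin=-1.464, xmax=23, ymax=2.536

Answer: 0 -1.464 23 2.536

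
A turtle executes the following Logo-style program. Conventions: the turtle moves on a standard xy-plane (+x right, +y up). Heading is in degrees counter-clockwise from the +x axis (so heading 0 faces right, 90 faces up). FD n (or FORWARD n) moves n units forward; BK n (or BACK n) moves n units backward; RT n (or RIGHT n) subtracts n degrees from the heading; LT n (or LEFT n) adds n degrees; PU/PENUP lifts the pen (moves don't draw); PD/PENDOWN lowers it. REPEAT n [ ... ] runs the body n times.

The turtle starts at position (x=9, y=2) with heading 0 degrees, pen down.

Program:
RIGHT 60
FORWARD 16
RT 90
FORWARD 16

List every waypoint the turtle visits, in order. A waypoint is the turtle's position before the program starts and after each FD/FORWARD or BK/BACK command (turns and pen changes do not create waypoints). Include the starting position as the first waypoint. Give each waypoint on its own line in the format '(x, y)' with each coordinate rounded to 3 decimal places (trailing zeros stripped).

Executing turtle program step by step:
Start: pos=(9,2), heading=0, pen down
RT 60: heading 0 -> 300
FD 16: (9,2) -> (17,-11.856) [heading=300, draw]
RT 90: heading 300 -> 210
FD 16: (17,-11.856) -> (3.144,-19.856) [heading=210, draw]
Final: pos=(3.144,-19.856), heading=210, 2 segment(s) drawn
Waypoints (3 total):
(9, 2)
(17, -11.856)
(3.144, -19.856)

Answer: (9, 2)
(17, -11.856)
(3.144, -19.856)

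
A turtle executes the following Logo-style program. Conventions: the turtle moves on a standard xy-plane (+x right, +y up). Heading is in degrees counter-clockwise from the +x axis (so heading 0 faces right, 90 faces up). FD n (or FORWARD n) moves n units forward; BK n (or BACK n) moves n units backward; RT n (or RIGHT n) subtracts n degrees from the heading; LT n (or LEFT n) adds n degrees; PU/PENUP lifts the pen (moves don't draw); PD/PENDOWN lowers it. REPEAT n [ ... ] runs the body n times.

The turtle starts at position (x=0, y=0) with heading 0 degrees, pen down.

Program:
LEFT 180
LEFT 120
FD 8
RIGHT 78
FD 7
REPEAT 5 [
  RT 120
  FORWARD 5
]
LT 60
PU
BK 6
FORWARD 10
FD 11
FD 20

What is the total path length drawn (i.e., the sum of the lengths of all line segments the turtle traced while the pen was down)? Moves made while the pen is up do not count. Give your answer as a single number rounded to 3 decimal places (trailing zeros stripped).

Answer: 40

Derivation:
Executing turtle program step by step:
Start: pos=(0,0), heading=0, pen down
LT 180: heading 0 -> 180
LT 120: heading 180 -> 300
FD 8: (0,0) -> (4,-6.928) [heading=300, draw]
RT 78: heading 300 -> 222
FD 7: (4,-6.928) -> (-1.202,-11.612) [heading=222, draw]
REPEAT 5 [
  -- iteration 1/5 --
  RT 120: heading 222 -> 102
  FD 5: (-1.202,-11.612) -> (-2.242,-6.721) [heading=102, draw]
  -- iteration 2/5 --
  RT 120: heading 102 -> 342
  FD 5: (-2.242,-6.721) -> (2.514,-8.266) [heading=342, draw]
  -- iteration 3/5 --
  RT 120: heading 342 -> 222
  FD 5: (2.514,-8.266) -> (-1.202,-11.612) [heading=222, draw]
  -- iteration 4/5 --
  RT 120: heading 222 -> 102
  FD 5: (-1.202,-11.612) -> (-2.242,-6.721) [heading=102, draw]
  -- iteration 5/5 --
  RT 120: heading 102 -> 342
  FD 5: (-2.242,-6.721) -> (2.514,-8.266) [heading=342, draw]
]
LT 60: heading 342 -> 42
PU: pen up
BK 6: (2.514,-8.266) -> (-1.945,-12.281) [heading=42, move]
FD 10: (-1.945,-12.281) -> (5.486,-5.59) [heading=42, move]
FD 11: (5.486,-5.59) -> (13.661,1.77) [heading=42, move]
FD 20: (13.661,1.77) -> (28.524,15.153) [heading=42, move]
Final: pos=(28.524,15.153), heading=42, 7 segment(s) drawn

Segment lengths:
  seg 1: (0,0) -> (4,-6.928), length = 8
  seg 2: (4,-6.928) -> (-1.202,-11.612), length = 7
  seg 3: (-1.202,-11.612) -> (-2.242,-6.721), length = 5
  seg 4: (-2.242,-6.721) -> (2.514,-8.266), length = 5
  seg 5: (2.514,-8.266) -> (-1.202,-11.612), length = 5
  seg 6: (-1.202,-11.612) -> (-2.242,-6.721), length = 5
  seg 7: (-2.242,-6.721) -> (2.514,-8.266), length = 5
Total = 40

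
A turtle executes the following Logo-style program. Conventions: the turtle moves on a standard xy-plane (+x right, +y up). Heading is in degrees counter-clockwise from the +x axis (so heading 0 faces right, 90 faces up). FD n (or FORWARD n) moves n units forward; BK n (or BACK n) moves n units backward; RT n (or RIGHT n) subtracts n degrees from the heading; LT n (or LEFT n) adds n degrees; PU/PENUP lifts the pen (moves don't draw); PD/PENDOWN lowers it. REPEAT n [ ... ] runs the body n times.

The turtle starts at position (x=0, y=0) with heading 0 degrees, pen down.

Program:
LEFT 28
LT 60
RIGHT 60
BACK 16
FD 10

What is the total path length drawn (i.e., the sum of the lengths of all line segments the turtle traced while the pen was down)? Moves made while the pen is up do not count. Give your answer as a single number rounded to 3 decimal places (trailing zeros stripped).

Executing turtle program step by step:
Start: pos=(0,0), heading=0, pen down
LT 28: heading 0 -> 28
LT 60: heading 28 -> 88
RT 60: heading 88 -> 28
BK 16: (0,0) -> (-14.127,-7.512) [heading=28, draw]
FD 10: (-14.127,-7.512) -> (-5.298,-2.817) [heading=28, draw]
Final: pos=(-5.298,-2.817), heading=28, 2 segment(s) drawn

Segment lengths:
  seg 1: (0,0) -> (-14.127,-7.512), length = 16
  seg 2: (-14.127,-7.512) -> (-5.298,-2.817), length = 10
Total = 26

Answer: 26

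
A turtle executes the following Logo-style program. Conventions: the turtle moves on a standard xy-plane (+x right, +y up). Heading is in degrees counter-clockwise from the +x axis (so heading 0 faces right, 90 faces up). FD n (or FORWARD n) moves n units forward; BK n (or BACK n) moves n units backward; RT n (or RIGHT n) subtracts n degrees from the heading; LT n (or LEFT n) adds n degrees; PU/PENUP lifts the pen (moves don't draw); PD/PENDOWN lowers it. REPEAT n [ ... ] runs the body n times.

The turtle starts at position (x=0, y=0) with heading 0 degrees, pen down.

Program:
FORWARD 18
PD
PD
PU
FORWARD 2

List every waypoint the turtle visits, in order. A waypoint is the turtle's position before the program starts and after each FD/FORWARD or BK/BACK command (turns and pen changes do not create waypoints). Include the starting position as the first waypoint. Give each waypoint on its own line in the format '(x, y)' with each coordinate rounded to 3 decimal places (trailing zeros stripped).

Executing turtle program step by step:
Start: pos=(0,0), heading=0, pen down
FD 18: (0,0) -> (18,0) [heading=0, draw]
PD: pen down
PD: pen down
PU: pen up
FD 2: (18,0) -> (20,0) [heading=0, move]
Final: pos=(20,0), heading=0, 1 segment(s) drawn
Waypoints (3 total):
(0, 0)
(18, 0)
(20, 0)

Answer: (0, 0)
(18, 0)
(20, 0)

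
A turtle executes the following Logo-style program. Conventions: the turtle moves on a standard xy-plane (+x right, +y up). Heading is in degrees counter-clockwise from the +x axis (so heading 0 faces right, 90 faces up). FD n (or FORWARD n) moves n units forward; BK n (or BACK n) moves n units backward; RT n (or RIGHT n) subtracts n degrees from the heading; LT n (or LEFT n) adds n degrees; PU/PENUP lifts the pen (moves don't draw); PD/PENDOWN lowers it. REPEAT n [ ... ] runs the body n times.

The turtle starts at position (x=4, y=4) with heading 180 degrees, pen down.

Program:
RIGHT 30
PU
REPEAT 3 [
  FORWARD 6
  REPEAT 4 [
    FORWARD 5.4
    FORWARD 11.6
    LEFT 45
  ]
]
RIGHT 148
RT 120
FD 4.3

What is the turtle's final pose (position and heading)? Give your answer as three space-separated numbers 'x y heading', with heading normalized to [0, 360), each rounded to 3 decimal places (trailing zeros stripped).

Executing turtle program step by step:
Start: pos=(4,4), heading=180, pen down
RT 30: heading 180 -> 150
PU: pen up
REPEAT 3 [
  -- iteration 1/3 --
  FD 6: (4,4) -> (-1.196,7) [heading=150, move]
  REPEAT 4 [
    -- iteration 1/4 --
    FD 5.4: (-1.196,7) -> (-5.873,9.7) [heading=150, move]
    FD 11.6: (-5.873,9.7) -> (-15.919,15.5) [heading=150, move]
    LT 45: heading 150 -> 195
    -- iteration 2/4 --
    FD 5.4: (-15.919,15.5) -> (-21.135,14.102) [heading=195, move]
    FD 11.6: (-21.135,14.102) -> (-32.339,11.1) [heading=195, move]
    LT 45: heading 195 -> 240
    -- iteration 3/4 --
    FD 5.4: (-32.339,11.1) -> (-35.039,6.424) [heading=240, move]
    FD 11.6: (-35.039,6.424) -> (-40.839,-3.622) [heading=240, move]
    LT 45: heading 240 -> 285
    -- iteration 4/4 --
    FD 5.4: (-40.839,-3.622) -> (-39.442,-8.838) [heading=285, move]
    FD 11.6: (-39.442,-8.838) -> (-36.439,-20.043) [heading=285, move]
    LT 45: heading 285 -> 330
  ]
  -- iteration 2/3 --
  FD 6: (-36.439,-20.043) -> (-31.243,-23.043) [heading=330, move]
  REPEAT 4 [
    -- iteration 1/4 --
    FD 5.4: (-31.243,-23.043) -> (-26.567,-25.743) [heading=330, move]
    FD 11.6: (-26.567,-25.743) -> (-16.521,-31.543) [heading=330, move]
    LT 45: heading 330 -> 15
    -- iteration 2/4 --
    FD 5.4: (-16.521,-31.543) -> (-11.305,-30.145) [heading=15, move]
    FD 11.6: (-11.305,-30.145) -> (-0.1,-27.143) [heading=15, move]
    LT 45: heading 15 -> 60
    -- iteration 3/4 --
    FD 5.4: (-0.1,-27.143) -> (2.6,-22.467) [heading=60, move]
    FD 11.6: (2.6,-22.467) -> (8.4,-12.421) [heading=60, move]
    LT 45: heading 60 -> 105
    -- iteration 4/4 --
    FD 5.4: (8.4,-12.421) -> (7.002,-7.205) [heading=105, move]
    FD 11.6: (7.002,-7.205) -> (4,4) [heading=105, move]
    LT 45: heading 105 -> 150
  ]
  -- iteration 3/3 --
  FD 6: (4,4) -> (-1.196,7) [heading=150, move]
  REPEAT 4 [
    -- iteration 1/4 --
    FD 5.4: (-1.196,7) -> (-5.873,9.7) [heading=150, move]
    FD 11.6: (-5.873,9.7) -> (-15.919,15.5) [heading=150, move]
    LT 45: heading 150 -> 195
    -- iteration 2/4 --
    FD 5.4: (-15.919,15.5) -> (-21.135,14.102) [heading=195, move]
    FD 11.6: (-21.135,14.102) -> (-32.339,11.1) [heading=195, move]
    LT 45: heading 195 -> 240
    -- iteration 3/4 --
    FD 5.4: (-32.339,11.1) -> (-35.039,6.424) [heading=240, move]
    FD 11.6: (-35.039,6.424) -> (-40.839,-3.622) [heading=240, move]
    LT 45: heading 240 -> 285
    -- iteration 4/4 --
    FD 5.4: (-40.839,-3.622) -> (-39.442,-8.838) [heading=285, move]
    FD 11.6: (-39.442,-8.838) -> (-36.439,-20.043) [heading=285, move]
    LT 45: heading 285 -> 330
  ]
]
RT 148: heading 330 -> 182
RT 120: heading 182 -> 62
FD 4.3: (-36.439,-20.043) -> (-34.421,-16.246) [heading=62, move]
Final: pos=(-34.421,-16.246), heading=62, 0 segment(s) drawn

Answer: -34.421 -16.246 62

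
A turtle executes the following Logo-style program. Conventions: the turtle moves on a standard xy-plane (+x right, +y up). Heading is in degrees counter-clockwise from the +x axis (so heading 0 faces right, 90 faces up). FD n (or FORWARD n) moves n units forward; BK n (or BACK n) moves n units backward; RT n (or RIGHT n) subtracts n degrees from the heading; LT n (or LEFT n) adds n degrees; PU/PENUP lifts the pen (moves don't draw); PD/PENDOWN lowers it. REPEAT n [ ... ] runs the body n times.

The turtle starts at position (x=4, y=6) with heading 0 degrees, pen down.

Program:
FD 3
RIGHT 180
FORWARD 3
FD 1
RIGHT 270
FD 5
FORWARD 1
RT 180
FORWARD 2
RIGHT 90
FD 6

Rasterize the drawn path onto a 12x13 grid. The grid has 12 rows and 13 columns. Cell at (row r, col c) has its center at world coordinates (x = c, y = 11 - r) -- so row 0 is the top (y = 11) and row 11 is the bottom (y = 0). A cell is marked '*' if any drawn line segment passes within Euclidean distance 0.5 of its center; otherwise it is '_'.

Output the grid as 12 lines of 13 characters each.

Segment 0: (4,6) -> (7,6)
Segment 1: (7,6) -> (4,6)
Segment 2: (4,6) -> (3,6)
Segment 3: (3,6) -> (3,1)
Segment 4: (3,1) -> (3,0)
Segment 5: (3,0) -> (3,2)
Segment 6: (3,2) -> (9,2)

Answer: _____________
_____________
_____________
_____________
_____________
___*****_____
___*_________
___*_________
___*_________
___*******___
___*_________
___*_________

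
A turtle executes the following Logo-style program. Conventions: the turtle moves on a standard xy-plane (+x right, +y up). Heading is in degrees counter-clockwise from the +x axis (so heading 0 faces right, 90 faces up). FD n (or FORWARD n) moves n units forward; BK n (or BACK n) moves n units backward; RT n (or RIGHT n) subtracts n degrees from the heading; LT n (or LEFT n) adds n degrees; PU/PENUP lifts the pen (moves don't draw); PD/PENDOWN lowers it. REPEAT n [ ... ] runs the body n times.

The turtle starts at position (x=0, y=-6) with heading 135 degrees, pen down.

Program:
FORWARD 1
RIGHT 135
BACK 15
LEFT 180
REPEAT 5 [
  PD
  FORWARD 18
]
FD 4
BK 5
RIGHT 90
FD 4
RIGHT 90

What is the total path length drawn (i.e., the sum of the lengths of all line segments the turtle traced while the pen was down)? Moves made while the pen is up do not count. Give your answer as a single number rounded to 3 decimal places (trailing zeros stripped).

Executing turtle program step by step:
Start: pos=(0,-6), heading=135, pen down
FD 1: (0,-6) -> (-0.707,-5.293) [heading=135, draw]
RT 135: heading 135 -> 0
BK 15: (-0.707,-5.293) -> (-15.707,-5.293) [heading=0, draw]
LT 180: heading 0 -> 180
REPEAT 5 [
  -- iteration 1/5 --
  PD: pen down
  FD 18: (-15.707,-5.293) -> (-33.707,-5.293) [heading=180, draw]
  -- iteration 2/5 --
  PD: pen down
  FD 18: (-33.707,-5.293) -> (-51.707,-5.293) [heading=180, draw]
  -- iteration 3/5 --
  PD: pen down
  FD 18: (-51.707,-5.293) -> (-69.707,-5.293) [heading=180, draw]
  -- iteration 4/5 --
  PD: pen down
  FD 18: (-69.707,-5.293) -> (-87.707,-5.293) [heading=180, draw]
  -- iteration 5/5 --
  PD: pen down
  FD 18: (-87.707,-5.293) -> (-105.707,-5.293) [heading=180, draw]
]
FD 4: (-105.707,-5.293) -> (-109.707,-5.293) [heading=180, draw]
BK 5: (-109.707,-5.293) -> (-104.707,-5.293) [heading=180, draw]
RT 90: heading 180 -> 90
FD 4: (-104.707,-5.293) -> (-104.707,-1.293) [heading=90, draw]
RT 90: heading 90 -> 0
Final: pos=(-104.707,-1.293), heading=0, 10 segment(s) drawn

Segment lengths:
  seg 1: (0,-6) -> (-0.707,-5.293), length = 1
  seg 2: (-0.707,-5.293) -> (-15.707,-5.293), length = 15
  seg 3: (-15.707,-5.293) -> (-33.707,-5.293), length = 18
  seg 4: (-33.707,-5.293) -> (-51.707,-5.293), length = 18
  seg 5: (-51.707,-5.293) -> (-69.707,-5.293), length = 18
  seg 6: (-69.707,-5.293) -> (-87.707,-5.293), length = 18
  seg 7: (-87.707,-5.293) -> (-105.707,-5.293), length = 18
  seg 8: (-105.707,-5.293) -> (-109.707,-5.293), length = 4
  seg 9: (-109.707,-5.293) -> (-104.707,-5.293), length = 5
  seg 10: (-104.707,-5.293) -> (-104.707,-1.293), length = 4
Total = 119

Answer: 119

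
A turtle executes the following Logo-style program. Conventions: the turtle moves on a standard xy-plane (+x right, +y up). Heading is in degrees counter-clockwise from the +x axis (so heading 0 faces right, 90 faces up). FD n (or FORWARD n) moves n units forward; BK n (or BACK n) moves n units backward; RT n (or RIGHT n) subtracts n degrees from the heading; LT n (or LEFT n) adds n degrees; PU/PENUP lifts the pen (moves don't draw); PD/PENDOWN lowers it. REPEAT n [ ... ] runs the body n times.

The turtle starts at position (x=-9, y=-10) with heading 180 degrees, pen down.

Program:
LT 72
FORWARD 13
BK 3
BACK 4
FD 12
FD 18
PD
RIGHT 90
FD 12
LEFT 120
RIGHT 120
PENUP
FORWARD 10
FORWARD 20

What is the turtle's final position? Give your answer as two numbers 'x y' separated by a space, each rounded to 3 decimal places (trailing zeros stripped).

Executing turtle program step by step:
Start: pos=(-9,-10), heading=180, pen down
LT 72: heading 180 -> 252
FD 13: (-9,-10) -> (-13.017,-22.364) [heading=252, draw]
BK 3: (-13.017,-22.364) -> (-12.09,-19.511) [heading=252, draw]
BK 4: (-12.09,-19.511) -> (-10.854,-15.706) [heading=252, draw]
FD 12: (-10.854,-15.706) -> (-14.562,-27.119) [heading=252, draw]
FD 18: (-14.562,-27.119) -> (-20.125,-44.238) [heading=252, draw]
PD: pen down
RT 90: heading 252 -> 162
FD 12: (-20.125,-44.238) -> (-31.537,-40.53) [heading=162, draw]
LT 120: heading 162 -> 282
RT 120: heading 282 -> 162
PU: pen up
FD 10: (-31.537,-40.53) -> (-41.048,-37.44) [heading=162, move]
FD 20: (-41.048,-37.44) -> (-60.069,-31.259) [heading=162, move]
Final: pos=(-60.069,-31.259), heading=162, 6 segment(s) drawn

Answer: -60.069 -31.259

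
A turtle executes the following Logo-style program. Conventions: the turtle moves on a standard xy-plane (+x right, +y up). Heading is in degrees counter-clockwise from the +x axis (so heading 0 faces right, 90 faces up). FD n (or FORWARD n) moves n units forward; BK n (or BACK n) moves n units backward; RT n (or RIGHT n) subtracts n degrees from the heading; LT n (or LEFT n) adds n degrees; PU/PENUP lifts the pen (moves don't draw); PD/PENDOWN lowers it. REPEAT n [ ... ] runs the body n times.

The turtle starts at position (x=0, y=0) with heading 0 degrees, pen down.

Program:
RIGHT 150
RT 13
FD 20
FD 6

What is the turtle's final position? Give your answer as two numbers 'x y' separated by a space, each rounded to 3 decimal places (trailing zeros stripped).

Executing turtle program step by step:
Start: pos=(0,0), heading=0, pen down
RT 150: heading 0 -> 210
RT 13: heading 210 -> 197
FD 20: (0,0) -> (-19.126,-5.847) [heading=197, draw]
FD 6: (-19.126,-5.847) -> (-24.864,-7.602) [heading=197, draw]
Final: pos=(-24.864,-7.602), heading=197, 2 segment(s) drawn

Answer: -24.864 -7.602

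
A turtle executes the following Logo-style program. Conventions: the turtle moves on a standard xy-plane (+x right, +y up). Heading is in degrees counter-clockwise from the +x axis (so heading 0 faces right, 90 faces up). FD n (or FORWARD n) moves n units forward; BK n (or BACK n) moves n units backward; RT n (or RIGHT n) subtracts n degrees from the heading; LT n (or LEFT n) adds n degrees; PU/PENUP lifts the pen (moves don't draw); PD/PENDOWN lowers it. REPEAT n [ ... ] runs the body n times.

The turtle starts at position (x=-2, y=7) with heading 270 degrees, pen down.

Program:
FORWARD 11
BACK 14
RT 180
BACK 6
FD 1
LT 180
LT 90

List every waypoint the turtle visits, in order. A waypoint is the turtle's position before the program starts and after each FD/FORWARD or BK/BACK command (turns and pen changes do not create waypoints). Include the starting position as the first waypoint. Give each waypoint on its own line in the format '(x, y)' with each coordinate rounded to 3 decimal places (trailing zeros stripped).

Executing turtle program step by step:
Start: pos=(-2,7), heading=270, pen down
FD 11: (-2,7) -> (-2,-4) [heading=270, draw]
BK 14: (-2,-4) -> (-2,10) [heading=270, draw]
RT 180: heading 270 -> 90
BK 6: (-2,10) -> (-2,4) [heading=90, draw]
FD 1: (-2,4) -> (-2,5) [heading=90, draw]
LT 180: heading 90 -> 270
LT 90: heading 270 -> 0
Final: pos=(-2,5), heading=0, 4 segment(s) drawn
Waypoints (5 total):
(-2, 7)
(-2, -4)
(-2, 10)
(-2, 4)
(-2, 5)

Answer: (-2, 7)
(-2, -4)
(-2, 10)
(-2, 4)
(-2, 5)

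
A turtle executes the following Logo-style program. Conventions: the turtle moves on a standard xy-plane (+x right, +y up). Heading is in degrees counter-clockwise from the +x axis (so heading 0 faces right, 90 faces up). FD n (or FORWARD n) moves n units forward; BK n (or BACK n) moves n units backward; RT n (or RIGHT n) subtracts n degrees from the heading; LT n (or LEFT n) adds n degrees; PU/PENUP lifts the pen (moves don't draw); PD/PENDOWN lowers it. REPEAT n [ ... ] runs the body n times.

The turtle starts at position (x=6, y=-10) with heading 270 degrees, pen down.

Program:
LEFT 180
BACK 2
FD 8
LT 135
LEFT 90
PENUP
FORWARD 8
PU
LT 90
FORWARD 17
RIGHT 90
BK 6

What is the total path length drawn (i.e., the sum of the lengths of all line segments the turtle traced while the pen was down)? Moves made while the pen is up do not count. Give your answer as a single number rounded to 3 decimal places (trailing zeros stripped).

Answer: 10

Derivation:
Executing turtle program step by step:
Start: pos=(6,-10), heading=270, pen down
LT 180: heading 270 -> 90
BK 2: (6,-10) -> (6,-12) [heading=90, draw]
FD 8: (6,-12) -> (6,-4) [heading=90, draw]
LT 135: heading 90 -> 225
LT 90: heading 225 -> 315
PU: pen up
FD 8: (6,-4) -> (11.657,-9.657) [heading=315, move]
PU: pen up
LT 90: heading 315 -> 45
FD 17: (11.657,-9.657) -> (23.678,2.364) [heading=45, move]
RT 90: heading 45 -> 315
BK 6: (23.678,2.364) -> (19.435,6.607) [heading=315, move]
Final: pos=(19.435,6.607), heading=315, 2 segment(s) drawn

Segment lengths:
  seg 1: (6,-10) -> (6,-12), length = 2
  seg 2: (6,-12) -> (6,-4), length = 8
Total = 10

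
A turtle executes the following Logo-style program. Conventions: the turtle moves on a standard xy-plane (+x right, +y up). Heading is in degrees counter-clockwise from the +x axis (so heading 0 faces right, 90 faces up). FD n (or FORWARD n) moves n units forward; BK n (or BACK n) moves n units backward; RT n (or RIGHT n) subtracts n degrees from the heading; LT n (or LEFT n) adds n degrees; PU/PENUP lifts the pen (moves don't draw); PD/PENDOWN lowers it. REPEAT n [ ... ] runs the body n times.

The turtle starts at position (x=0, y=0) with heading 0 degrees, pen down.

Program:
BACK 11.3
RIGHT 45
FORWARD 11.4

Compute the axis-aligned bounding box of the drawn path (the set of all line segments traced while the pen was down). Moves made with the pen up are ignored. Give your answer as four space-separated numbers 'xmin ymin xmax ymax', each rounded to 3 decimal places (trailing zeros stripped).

Executing turtle program step by step:
Start: pos=(0,0), heading=0, pen down
BK 11.3: (0,0) -> (-11.3,0) [heading=0, draw]
RT 45: heading 0 -> 315
FD 11.4: (-11.3,0) -> (-3.239,-8.061) [heading=315, draw]
Final: pos=(-3.239,-8.061), heading=315, 2 segment(s) drawn

Segment endpoints: x in {-11.3, -3.239, 0}, y in {-8.061, 0}
xmin=-11.3, ymin=-8.061, xmax=0, ymax=0

Answer: -11.3 -8.061 0 0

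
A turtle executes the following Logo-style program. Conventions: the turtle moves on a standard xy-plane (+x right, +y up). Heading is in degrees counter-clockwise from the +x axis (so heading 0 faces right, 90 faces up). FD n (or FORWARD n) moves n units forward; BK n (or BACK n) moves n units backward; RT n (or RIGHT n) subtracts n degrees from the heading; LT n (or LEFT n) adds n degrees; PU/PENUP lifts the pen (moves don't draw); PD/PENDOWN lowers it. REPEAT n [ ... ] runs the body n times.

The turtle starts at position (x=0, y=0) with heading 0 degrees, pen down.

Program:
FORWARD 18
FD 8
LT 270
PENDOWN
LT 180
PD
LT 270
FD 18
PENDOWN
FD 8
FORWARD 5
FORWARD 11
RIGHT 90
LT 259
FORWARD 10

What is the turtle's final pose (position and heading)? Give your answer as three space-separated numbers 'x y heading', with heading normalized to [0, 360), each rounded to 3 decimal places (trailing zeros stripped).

Executing turtle program step by step:
Start: pos=(0,0), heading=0, pen down
FD 18: (0,0) -> (18,0) [heading=0, draw]
FD 8: (18,0) -> (26,0) [heading=0, draw]
LT 270: heading 0 -> 270
PD: pen down
LT 180: heading 270 -> 90
PD: pen down
LT 270: heading 90 -> 0
FD 18: (26,0) -> (44,0) [heading=0, draw]
PD: pen down
FD 8: (44,0) -> (52,0) [heading=0, draw]
FD 5: (52,0) -> (57,0) [heading=0, draw]
FD 11: (57,0) -> (68,0) [heading=0, draw]
RT 90: heading 0 -> 270
LT 259: heading 270 -> 169
FD 10: (68,0) -> (58.184,1.908) [heading=169, draw]
Final: pos=(58.184,1.908), heading=169, 7 segment(s) drawn

Answer: 58.184 1.908 169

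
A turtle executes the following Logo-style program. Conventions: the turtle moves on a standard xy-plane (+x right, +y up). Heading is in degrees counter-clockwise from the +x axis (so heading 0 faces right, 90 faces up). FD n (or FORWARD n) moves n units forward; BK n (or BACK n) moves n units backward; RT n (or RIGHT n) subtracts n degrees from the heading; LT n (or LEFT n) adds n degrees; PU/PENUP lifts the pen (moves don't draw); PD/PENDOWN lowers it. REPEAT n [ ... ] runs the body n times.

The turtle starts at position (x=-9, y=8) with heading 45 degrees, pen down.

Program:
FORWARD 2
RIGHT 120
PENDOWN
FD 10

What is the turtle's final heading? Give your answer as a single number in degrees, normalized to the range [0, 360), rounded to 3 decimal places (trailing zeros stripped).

Answer: 285

Derivation:
Executing turtle program step by step:
Start: pos=(-9,8), heading=45, pen down
FD 2: (-9,8) -> (-7.586,9.414) [heading=45, draw]
RT 120: heading 45 -> 285
PD: pen down
FD 10: (-7.586,9.414) -> (-4.998,-0.245) [heading=285, draw]
Final: pos=(-4.998,-0.245), heading=285, 2 segment(s) drawn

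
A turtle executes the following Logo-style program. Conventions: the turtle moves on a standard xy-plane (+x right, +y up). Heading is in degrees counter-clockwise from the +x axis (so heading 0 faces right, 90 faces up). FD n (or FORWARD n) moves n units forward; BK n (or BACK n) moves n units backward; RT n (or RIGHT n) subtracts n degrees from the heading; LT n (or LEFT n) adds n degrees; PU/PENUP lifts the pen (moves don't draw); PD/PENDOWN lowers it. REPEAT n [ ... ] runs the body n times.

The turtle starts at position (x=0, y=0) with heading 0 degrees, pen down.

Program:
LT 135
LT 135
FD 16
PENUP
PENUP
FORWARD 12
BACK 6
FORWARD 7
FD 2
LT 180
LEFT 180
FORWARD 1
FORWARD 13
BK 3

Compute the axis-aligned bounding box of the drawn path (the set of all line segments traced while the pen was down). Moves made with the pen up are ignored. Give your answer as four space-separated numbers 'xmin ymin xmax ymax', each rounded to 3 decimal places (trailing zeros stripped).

Answer: 0 -16 0 0

Derivation:
Executing turtle program step by step:
Start: pos=(0,0), heading=0, pen down
LT 135: heading 0 -> 135
LT 135: heading 135 -> 270
FD 16: (0,0) -> (0,-16) [heading=270, draw]
PU: pen up
PU: pen up
FD 12: (0,-16) -> (0,-28) [heading=270, move]
BK 6: (0,-28) -> (0,-22) [heading=270, move]
FD 7: (0,-22) -> (0,-29) [heading=270, move]
FD 2: (0,-29) -> (0,-31) [heading=270, move]
LT 180: heading 270 -> 90
LT 180: heading 90 -> 270
FD 1: (0,-31) -> (0,-32) [heading=270, move]
FD 13: (0,-32) -> (0,-45) [heading=270, move]
BK 3: (0,-45) -> (0,-42) [heading=270, move]
Final: pos=(0,-42), heading=270, 1 segment(s) drawn

Segment endpoints: x in {0, 0}, y in {-16, 0}
xmin=0, ymin=-16, xmax=0, ymax=0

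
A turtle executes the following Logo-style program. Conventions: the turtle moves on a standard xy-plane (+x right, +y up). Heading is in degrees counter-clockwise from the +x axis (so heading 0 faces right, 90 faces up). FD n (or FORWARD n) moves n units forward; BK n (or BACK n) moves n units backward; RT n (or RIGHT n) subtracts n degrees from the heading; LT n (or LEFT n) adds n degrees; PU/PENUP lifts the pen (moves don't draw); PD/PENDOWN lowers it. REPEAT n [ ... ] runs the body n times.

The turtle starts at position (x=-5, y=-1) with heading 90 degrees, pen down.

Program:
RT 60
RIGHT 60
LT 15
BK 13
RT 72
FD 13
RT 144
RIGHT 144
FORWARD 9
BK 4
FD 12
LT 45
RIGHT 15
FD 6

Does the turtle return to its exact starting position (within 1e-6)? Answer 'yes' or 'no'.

Executing turtle program step by step:
Start: pos=(-5,-1), heading=90, pen down
RT 60: heading 90 -> 30
RT 60: heading 30 -> 330
LT 15: heading 330 -> 345
BK 13: (-5,-1) -> (-17.557,2.365) [heading=345, draw]
RT 72: heading 345 -> 273
FD 13: (-17.557,2.365) -> (-16.877,-10.618) [heading=273, draw]
RT 144: heading 273 -> 129
RT 144: heading 129 -> 345
FD 9: (-16.877,-10.618) -> (-8.183,-12.947) [heading=345, draw]
BK 4: (-8.183,-12.947) -> (-12.047,-11.912) [heading=345, draw]
FD 12: (-12.047,-11.912) -> (-0.456,-15.017) [heading=345, draw]
LT 45: heading 345 -> 30
RT 15: heading 30 -> 15
FD 6: (-0.456,-15.017) -> (5.34,-13.465) [heading=15, draw]
Final: pos=(5.34,-13.465), heading=15, 6 segment(s) drawn

Start position: (-5, -1)
Final position: (5.34, -13.465)
Distance = 16.195; >= 1e-6 -> NOT closed

Answer: no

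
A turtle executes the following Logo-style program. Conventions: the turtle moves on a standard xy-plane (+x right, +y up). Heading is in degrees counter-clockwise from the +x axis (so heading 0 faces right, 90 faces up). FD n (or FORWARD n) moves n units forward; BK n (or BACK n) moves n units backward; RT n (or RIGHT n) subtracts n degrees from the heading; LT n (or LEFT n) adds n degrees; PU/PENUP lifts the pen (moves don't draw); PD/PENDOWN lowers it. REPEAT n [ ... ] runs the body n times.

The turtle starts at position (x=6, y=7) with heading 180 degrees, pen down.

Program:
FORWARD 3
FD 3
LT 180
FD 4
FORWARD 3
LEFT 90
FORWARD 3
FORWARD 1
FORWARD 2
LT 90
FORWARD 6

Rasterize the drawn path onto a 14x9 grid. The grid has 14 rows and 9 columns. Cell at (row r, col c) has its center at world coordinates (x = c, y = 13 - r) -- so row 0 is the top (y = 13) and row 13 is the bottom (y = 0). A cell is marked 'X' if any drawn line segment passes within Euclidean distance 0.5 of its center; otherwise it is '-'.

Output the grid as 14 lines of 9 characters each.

Answer: -XXXXXXX-
-------X-
-------X-
-------X-
-------X-
-------X-
XXXXXXXX-
---------
---------
---------
---------
---------
---------
---------

Derivation:
Segment 0: (6,7) -> (3,7)
Segment 1: (3,7) -> (0,7)
Segment 2: (0,7) -> (4,7)
Segment 3: (4,7) -> (7,7)
Segment 4: (7,7) -> (7,10)
Segment 5: (7,10) -> (7,11)
Segment 6: (7,11) -> (7,13)
Segment 7: (7,13) -> (1,13)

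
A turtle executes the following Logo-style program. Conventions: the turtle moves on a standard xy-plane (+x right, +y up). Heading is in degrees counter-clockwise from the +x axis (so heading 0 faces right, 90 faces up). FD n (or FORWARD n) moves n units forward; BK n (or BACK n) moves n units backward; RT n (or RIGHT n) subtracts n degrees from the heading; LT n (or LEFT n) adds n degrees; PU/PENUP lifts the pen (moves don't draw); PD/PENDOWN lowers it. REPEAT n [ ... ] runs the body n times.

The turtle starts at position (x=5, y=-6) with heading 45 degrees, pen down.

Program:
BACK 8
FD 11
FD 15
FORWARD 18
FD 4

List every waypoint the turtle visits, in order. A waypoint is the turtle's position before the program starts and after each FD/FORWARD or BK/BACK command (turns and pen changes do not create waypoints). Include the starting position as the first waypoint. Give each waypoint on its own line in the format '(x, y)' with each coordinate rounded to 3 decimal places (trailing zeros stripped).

Executing turtle program step by step:
Start: pos=(5,-6), heading=45, pen down
BK 8: (5,-6) -> (-0.657,-11.657) [heading=45, draw]
FD 11: (-0.657,-11.657) -> (7.121,-3.879) [heading=45, draw]
FD 15: (7.121,-3.879) -> (17.728,6.728) [heading=45, draw]
FD 18: (17.728,6.728) -> (30.456,19.456) [heading=45, draw]
FD 4: (30.456,19.456) -> (33.284,22.284) [heading=45, draw]
Final: pos=(33.284,22.284), heading=45, 5 segment(s) drawn
Waypoints (6 total):
(5, -6)
(-0.657, -11.657)
(7.121, -3.879)
(17.728, 6.728)
(30.456, 19.456)
(33.284, 22.284)

Answer: (5, -6)
(-0.657, -11.657)
(7.121, -3.879)
(17.728, 6.728)
(30.456, 19.456)
(33.284, 22.284)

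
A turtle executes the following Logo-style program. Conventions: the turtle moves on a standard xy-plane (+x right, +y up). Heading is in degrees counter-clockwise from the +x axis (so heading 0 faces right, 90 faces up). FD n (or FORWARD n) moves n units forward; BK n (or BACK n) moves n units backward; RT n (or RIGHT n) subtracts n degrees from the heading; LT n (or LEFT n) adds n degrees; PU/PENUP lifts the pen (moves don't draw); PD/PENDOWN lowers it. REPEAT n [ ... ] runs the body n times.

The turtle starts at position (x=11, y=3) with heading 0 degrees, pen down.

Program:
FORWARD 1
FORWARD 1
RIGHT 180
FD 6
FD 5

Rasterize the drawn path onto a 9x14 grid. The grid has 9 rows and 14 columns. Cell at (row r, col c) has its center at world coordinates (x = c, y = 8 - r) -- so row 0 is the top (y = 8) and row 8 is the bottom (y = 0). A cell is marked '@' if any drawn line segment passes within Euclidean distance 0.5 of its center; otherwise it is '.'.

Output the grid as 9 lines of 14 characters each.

Segment 0: (11,3) -> (12,3)
Segment 1: (12,3) -> (13,3)
Segment 2: (13,3) -> (7,3)
Segment 3: (7,3) -> (2,3)

Answer: ..............
..............
..............
..............
..............
..@@@@@@@@@@@@
..............
..............
..............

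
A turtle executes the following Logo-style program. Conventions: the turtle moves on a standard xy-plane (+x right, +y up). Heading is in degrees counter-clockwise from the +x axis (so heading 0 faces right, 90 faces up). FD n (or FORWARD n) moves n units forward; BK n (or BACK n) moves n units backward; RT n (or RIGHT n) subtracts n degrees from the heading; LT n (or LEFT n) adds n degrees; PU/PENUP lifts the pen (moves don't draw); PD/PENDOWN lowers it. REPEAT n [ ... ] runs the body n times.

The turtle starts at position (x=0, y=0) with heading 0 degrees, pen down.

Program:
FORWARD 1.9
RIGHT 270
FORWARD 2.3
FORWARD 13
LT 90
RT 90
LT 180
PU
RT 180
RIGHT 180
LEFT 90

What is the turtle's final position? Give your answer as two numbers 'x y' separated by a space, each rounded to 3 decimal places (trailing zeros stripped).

Executing turtle program step by step:
Start: pos=(0,0), heading=0, pen down
FD 1.9: (0,0) -> (1.9,0) [heading=0, draw]
RT 270: heading 0 -> 90
FD 2.3: (1.9,0) -> (1.9,2.3) [heading=90, draw]
FD 13: (1.9,2.3) -> (1.9,15.3) [heading=90, draw]
LT 90: heading 90 -> 180
RT 90: heading 180 -> 90
LT 180: heading 90 -> 270
PU: pen up
RT 180: heading 270 -> 90
RT 180: heading 90 -> 270
LT 90: heading 270 -> 0
Final: pos=(1.9,15.3), heading=0, 3 segment(s) drawn

Answer: 1.9 15.3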